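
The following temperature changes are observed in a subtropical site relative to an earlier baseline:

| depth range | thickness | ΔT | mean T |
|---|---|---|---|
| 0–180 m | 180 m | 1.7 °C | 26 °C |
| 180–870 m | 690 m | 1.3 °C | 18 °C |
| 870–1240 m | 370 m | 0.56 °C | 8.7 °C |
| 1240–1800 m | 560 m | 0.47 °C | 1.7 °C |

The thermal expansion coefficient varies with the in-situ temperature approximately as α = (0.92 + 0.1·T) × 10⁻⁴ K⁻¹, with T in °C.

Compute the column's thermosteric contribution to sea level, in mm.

420 mm of thermosteric rise

Layer 1: α = (0.92 + 0.1×26)×10⁻⁴ = 3.52×10⁻⁴ K⁻¹
Layer 2: α = (0.92 + 0.1×18)×10⁻⁴ = 2.72×10⁻⁴ K⁻¹
Layer 3: α = (0.92 + 0.1×8.7)×10⁻⁴ = 1.79×10⁻⁴ K⁻¹
Layer 4: α = (0.92 + 0.1×1.7)×10⁻⁴ = 1.09×10⁻⁴ K⁻¹
0–180 m: 3.52×10⁻⁴ × 1.7 × 180 = 0.107712 m
Layer 2: 690 × 1.3 × 2.72×10⁻⁴ = 0.243984 m
Layer 3: 370 × 0.56 × 1.79×10⁻⁴ = 0.0370888 m
1.09×10⁻⁴ × 560 × 0.47 = 0.0286888 m
Δh = 0.107712 + 0.243984 + 0.0370888 + 0.0286888 = 0.4174736 m ≈ 420 mm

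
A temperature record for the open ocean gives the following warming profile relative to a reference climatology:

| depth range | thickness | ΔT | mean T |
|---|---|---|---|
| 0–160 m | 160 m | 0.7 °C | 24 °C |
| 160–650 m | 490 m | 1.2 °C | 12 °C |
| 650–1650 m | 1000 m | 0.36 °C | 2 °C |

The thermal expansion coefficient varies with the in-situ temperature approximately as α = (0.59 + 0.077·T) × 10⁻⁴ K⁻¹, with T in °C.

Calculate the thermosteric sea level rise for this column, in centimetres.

Layer 1: α = (0.59 + 0.077×24)×10⁻⁴ = 2.438×10⁻⁴ K⁻¹
Layer 2: α = (0.59 + 0.077×12)×10⁻⁴ = 1.514×10⁻⁴ K⁻¹
Layer 3: α = (0.59 + 0.077×2)×10⁻⁴ = 0.744×10⁻⁴ K⁻¹
160 × 2.438×10⁻⁴ × 0.7 = 0.0273056 m
490 × 1.2 × 1.514×10⁻⁴ = 0.0890232 m
Layer 3: 0.36 × 1000 × 0.744×10⁻⁴ = 0.026784 m
Δh = 0.0273056 + 0.0890232 + 0.026784 = 0.1431128 m

Δh = 14 cm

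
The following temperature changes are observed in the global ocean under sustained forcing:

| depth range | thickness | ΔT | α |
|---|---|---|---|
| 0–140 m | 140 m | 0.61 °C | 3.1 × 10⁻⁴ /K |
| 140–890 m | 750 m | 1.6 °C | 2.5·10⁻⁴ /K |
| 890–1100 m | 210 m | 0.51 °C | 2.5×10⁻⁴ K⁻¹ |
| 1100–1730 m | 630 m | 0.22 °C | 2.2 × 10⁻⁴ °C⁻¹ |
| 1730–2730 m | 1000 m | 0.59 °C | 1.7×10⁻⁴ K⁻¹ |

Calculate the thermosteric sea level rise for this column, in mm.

0–140 m: 140 × 3.1×10⁻⁴ × 0.61 = 0.026474 m
Layer 2: 750 × 1.6 × 2.5×10⁻⁴ = 0.30000 m
Layer 3: 210 × 2.5×10⁻⁴ × 0.51 = 0.026775 m
1100–1730 m: 630 × 2.2×10⁻⁴ × 0.22 = 0.030492 m
1730–2730 m: 1000 × 1.7×10⁻⁴ × 0.59 = 0.10030 m
Δh = 0.026474 + 0.30000 + 0.026775 + 0.030492 + 0.10030 = 0.484041 m

Δh ≈ 484 mm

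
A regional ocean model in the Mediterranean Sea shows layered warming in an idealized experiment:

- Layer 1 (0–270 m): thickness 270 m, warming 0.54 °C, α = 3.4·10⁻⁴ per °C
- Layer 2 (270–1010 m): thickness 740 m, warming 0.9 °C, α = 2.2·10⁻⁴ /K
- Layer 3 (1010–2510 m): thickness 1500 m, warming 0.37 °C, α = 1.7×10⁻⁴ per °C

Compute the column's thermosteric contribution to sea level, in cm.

Δh = 29.0 cm

0–270 m: 0.54 × 270 × 3.4×10⁻⁴ = 0.049572 m
740 × 2.2×10⁻⁴ × 0.9 = 0.14652 m
1010–2510 m: 1500 × 0.37 × 1.7×10⁻⁴ = 0.09435 m
Δh = 0.049572 + 0.14652 + 0.09435 = 0.290442 m ≈ 29.0 cm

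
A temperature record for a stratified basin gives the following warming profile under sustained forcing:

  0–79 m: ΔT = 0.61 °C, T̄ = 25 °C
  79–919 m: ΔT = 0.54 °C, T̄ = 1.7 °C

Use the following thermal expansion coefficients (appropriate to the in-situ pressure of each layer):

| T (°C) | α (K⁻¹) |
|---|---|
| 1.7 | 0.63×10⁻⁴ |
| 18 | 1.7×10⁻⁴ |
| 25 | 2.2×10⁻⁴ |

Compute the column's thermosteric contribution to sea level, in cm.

3.9 cm of thermosteric rise

Layer 1 at 25 °C → α = 2.2×10⁻⁴ K⁻¹
Layer 2 at 1.7 °C → α = 0.63×10⁻⁴ K⁻¹
Layer 1: 0.61 × 79 × 2.2×10⁻⁴ = 0.0106018 m
Layer 2: 840 × 0.54 × 0.63×10⁻⁴ = 0.0285768 m
Δh = 0.0106018 + 0.0285768 = 0.0391786 m ≈ 3.9 cm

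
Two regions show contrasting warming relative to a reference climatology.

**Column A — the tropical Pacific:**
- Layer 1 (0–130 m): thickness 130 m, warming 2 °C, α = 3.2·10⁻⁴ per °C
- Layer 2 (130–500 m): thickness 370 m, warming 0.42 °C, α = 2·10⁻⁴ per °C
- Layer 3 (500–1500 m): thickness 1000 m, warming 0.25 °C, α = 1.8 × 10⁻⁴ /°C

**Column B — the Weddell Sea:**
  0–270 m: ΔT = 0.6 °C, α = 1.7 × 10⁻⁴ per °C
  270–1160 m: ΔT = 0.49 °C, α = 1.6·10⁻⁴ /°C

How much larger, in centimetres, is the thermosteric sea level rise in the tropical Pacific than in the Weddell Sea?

A Layer 1: 2 × 130 × 3.2×10⁻⁴ = 0.08320 m
A 0.42 × 370 × 2×10⁻⁴ = 0.03108 m
A 0.25 × 1000 × 1.8×10⁻⁴ = 0.04500 m
A total: 0.15928 m
B 1.7×10⁻⁴ × 270 × 0.6 = 0.02754 m
B 270–1160 m: 1.6×10⁻⁴ × 890 × 0.49 = 0.069776 m
B total: 0.097316 m
Difference: 0.15928 − 0.097316 = 0.061964 m

6.2 cm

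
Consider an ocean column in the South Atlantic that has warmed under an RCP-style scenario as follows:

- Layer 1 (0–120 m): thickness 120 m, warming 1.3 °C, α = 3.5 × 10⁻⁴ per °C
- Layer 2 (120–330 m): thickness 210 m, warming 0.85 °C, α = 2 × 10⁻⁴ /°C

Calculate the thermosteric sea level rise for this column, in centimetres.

9.03 cm

Layer 1: 120 × 3.5×10⁻⁴ × 1.3 = 0.05460 m
120–330 m: 0.85 × 210 × 2×10⁻⁴ = 0.03570 m
Δh = 0.05460 + 0.03570 = 0.09030 m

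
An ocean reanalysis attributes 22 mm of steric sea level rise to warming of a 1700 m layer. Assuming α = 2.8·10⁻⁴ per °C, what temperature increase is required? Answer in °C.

ΔT ≈ 0.0462 °C

ΔT = Δh/(αH) = 0.022 / (2.8×10⁻⁴ × 1700) ≈ 0.04622 °C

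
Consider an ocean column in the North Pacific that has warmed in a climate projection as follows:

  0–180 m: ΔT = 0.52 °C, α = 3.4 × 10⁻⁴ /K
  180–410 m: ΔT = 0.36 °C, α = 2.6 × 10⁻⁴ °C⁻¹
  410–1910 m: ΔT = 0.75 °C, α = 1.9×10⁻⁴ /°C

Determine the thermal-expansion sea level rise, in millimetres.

180 × 3.4×10⁻⁴ × 0.52 = 0.031824 m
180–410 m: 0.36 × 230 × 2.6×10⁻⁴ = 0.021528 m
Layer 3: 0.75 × 1500 × 1.9×10⁻⁴ = 0.21375 m
Δh = 0.031824 + 0.021528 + 0.21375 = 0.267102 m

270 mm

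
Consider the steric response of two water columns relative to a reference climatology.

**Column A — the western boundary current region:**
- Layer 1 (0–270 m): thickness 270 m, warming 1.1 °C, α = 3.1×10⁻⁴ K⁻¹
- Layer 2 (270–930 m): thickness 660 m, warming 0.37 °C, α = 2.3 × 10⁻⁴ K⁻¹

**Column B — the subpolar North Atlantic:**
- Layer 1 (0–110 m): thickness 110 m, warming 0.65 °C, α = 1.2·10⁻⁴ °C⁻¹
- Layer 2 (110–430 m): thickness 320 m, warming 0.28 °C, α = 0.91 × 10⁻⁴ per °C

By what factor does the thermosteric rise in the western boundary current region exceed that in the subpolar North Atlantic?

A 1.1 × 270 × 3.1×10⁻⁴ = 0.09207 m
A 270–930 m: 2.3×10⁻⁴ × 0.37 × 660 = 0.056166 m
A total: 0.148236 m
B 0–110 m: 110 × 0.65 × 1.2×10⁻⁴ = 0.00858 m
B 110–430 m: 0.91×10⁻⁴ × 0.28 × 320 = 0.0081536 m
B total: 0.0167336 m
Ratio: 0.148236 / 0.0167336 ≈ 8.859

≈ 8.9×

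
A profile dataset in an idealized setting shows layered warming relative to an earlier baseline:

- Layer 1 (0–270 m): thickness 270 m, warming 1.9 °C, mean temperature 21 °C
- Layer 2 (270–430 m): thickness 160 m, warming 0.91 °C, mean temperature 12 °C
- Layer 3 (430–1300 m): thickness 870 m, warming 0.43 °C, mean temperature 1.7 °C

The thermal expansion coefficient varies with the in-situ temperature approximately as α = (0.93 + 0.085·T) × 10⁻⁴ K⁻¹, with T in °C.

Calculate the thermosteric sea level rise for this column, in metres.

Layer 1: α = (0.93 + 0.085×21)×10⁻⁴ = 2.715×10⁻⁴ K⁻¹
Layer 2: α = (0.93 + 0.085×12)×10⁻⁴ = 1.95×10⁻⁴ K⁻¹
Layer 3: α = (0.93 + 0.085×1.7)×10⁻⁴ = 1.0745×10⁻⁴ K⁻¹
1.9 × 270 × 2.715×10⁻⁴ = 0.1392795 m
0.91 × 160 × 1.95×10⁻⁴ = 0.028392 m
Layer 3: 870 × 1.0745×10⁻⁴ × 0.43 = 0.040197045 m
Δh = 0.1392795 + 0.028392 + 0.040197045 = 0.207868545 m ≈ 0.208 m

0.208 m of thermosteric rise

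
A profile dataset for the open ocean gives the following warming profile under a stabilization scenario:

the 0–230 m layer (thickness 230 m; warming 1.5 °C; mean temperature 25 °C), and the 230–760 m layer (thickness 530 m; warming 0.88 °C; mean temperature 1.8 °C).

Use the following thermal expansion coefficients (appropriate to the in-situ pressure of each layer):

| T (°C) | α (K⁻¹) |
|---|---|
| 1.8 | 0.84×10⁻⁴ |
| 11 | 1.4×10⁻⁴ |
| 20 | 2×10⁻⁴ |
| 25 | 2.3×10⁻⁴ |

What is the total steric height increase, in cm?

Δh ≈ 11.9 cm

Layer 1 at 25 °C → α = 2.3×10⁻⁴ K⁻¹
Layer 2 at 1.8 °C → α = 0.84×10⁻⁴ K⁻¹
0–230 m: 230 × 2.3×10⁻⁴ × 1.5 = 0.07935 m
230–760 m: 530 × 0.88 × 0.84×10⁻⁴ = 0.0391776 m
Δh = 0.07935 + 0.0391776 = 0.1185276 m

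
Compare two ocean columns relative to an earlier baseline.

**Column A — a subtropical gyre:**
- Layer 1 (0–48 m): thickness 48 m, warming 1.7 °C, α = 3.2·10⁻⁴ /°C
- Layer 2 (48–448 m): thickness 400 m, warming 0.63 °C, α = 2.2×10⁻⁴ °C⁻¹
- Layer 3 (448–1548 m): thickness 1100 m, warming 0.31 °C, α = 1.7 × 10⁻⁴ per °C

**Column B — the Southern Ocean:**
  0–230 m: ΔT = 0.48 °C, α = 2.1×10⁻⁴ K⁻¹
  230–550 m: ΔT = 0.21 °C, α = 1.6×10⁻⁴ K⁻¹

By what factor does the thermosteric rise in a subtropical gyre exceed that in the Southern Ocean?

A 0–48 m: 1.7 × 48 × 3.2×10⁻⁴ = 0.026112 m
A 400 × 2.2×10⁻⁴ × 0.63 = 0.05544 m
A Layer 3: 0.31 × 1.7×10⁻⁴ × 1100 = 0.05797 m
A total: 0.139522 m
B 230 × 0.48 × 2.1×10⁻⁴ = 0.023184 m
B 0.21 × 1.6×10⁻⁴ × 320 = 0.010752 m
B total: 0.033936 m
Ratio: 0.139522 / 0.033936 ≈ 4.111

≈ 4.1×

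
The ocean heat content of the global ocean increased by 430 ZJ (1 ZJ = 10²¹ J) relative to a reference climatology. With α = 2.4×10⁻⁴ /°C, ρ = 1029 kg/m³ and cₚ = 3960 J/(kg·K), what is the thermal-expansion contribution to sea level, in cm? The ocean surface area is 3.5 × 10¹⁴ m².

Per unit area: Q = 430×10²¹ / (3.5×10¹⁴) ≈ 1.229×10⁹ J/m²
Δh = αQ/(ρcₚ) = 2.4×10⁻⁴ × 1.229×10⁹ / (1029 × 3960) ≈ 0.072386 m

Δh ≈ 7.24 cm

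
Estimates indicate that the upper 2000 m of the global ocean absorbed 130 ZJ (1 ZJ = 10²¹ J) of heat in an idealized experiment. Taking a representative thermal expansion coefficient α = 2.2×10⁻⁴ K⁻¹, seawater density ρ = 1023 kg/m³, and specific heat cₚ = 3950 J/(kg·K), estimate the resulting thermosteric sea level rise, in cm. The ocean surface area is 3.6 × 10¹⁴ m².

Per unit area: Q = 130×10²¹ / (3.6×10¹⁴) ≈ 3.611×10⁸ J/m²
Δh = αQ/(ρcₚ) = 2.2×10⁻⁴ × 3.611×10⁸ / (1023 × 3950) ≈ 0.01966 m

Δh = 1.97 cm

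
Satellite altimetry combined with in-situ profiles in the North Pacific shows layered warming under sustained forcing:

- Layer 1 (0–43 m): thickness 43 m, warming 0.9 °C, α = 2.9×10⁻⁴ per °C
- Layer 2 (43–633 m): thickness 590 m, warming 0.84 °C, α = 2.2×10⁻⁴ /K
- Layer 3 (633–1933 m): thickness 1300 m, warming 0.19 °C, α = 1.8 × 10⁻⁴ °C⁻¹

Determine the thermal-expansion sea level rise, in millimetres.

0.9 × 2.9×10⁻⁴ × 43 = 0.011223 m
Layer 2: 0.84 × 2.2×10⁻⁴ × 590 = 0.109032 m
633–1933 m: 0.19 × 1.8×10⁻⁴ × 1300 = 0.04446 m
Δh = 0.011223 + 0.109032 + 0.04446 = 0.164715 m

Δh ≈ 165 mm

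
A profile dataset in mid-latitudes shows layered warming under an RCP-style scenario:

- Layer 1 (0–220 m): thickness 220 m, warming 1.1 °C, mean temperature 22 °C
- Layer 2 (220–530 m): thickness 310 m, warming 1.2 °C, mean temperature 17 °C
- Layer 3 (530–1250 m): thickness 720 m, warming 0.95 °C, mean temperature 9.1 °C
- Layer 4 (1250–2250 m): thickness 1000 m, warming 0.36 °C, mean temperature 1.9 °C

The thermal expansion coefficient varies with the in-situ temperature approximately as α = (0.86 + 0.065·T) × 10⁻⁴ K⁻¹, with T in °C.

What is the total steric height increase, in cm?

Δh = 26 cm

Layer 1: α = (0.86 + 0.065×22)×10⁻⁴ = 2.29×10⁻⁴ K⁻¹
Layer 2: α = (0.86 + 0.065×17)×10⁻⁴ = 1.965×10⁻⁴ K⁻¹
Layer 3: α = (0.86 + 0.065×9.1)×10⁻⁴ = 1.4515×10⁻⁴ K⁻¹
Layer 4: α = (0.86 + 0.065×1.9)×10⁻⁴ = 0.9835×10⁻⁴ K⁻¹
Layer 1: 1.1 × 220 × 2.29×10⁻⁴ = 0.055418 m
310 × 1.2 × 1.965×10⁻⁴ = 0.073098 m
0.95 × 720 × 1.4515×10⁻⁴ = 0.0992826 m
0.36 × 1000 × 0.9835×10⁻⁴ = 0.035406 m
Δh = 0.055418 + 0.073098 + 0.0992826 + 0.035406 = 0.2632046 m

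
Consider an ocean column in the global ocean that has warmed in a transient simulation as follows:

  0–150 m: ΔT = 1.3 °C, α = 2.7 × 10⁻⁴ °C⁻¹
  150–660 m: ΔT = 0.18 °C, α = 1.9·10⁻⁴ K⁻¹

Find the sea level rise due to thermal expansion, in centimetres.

0–150 m: 2.7×10⁻⁴ × 1.3 × 150 = 0.05265 m
150–660 m: 0.18 × 510 × 1.9×10⁻⁴ = 0.017442 m
Δh = 0.05265 + 0.017442 = 0.070092 m

Δh ≈ 7.01 cm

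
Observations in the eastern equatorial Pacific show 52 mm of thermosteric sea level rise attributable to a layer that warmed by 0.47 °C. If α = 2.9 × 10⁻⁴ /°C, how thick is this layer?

about 382 m

H = Δh/(αΔT) = 0.052 / (2.9×10⁻⁴ × 0.47) ≈ 381.5 m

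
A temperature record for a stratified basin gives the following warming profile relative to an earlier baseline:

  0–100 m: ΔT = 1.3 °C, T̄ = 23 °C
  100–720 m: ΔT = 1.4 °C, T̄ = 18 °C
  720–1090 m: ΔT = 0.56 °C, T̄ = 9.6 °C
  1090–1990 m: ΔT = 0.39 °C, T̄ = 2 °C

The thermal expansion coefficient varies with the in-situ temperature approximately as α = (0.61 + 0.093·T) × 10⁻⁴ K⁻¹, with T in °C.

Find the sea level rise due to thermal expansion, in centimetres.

Layer 1: α = (0.61 + 0.093×23)×10⁻⁴ = 2.749×10⁻⁴ K⁻¹
Layer 2: α = (0.61 + 0.093×18)×10⁻⁴ = 2.284×10⁻⁴ K⁻¹
Layer 3: α = (0.61 + 0.093×9.6)×10⁻⁴ = 1.5028×10⁻⁴ K⁻¹
Layer 4: α = (0.61 + 0.093×2)×10⁻⁴ = 0.796×10⁻⁴ K⁻¹
0–100 m: 2.749×10⁻⁴ × 100 × 1.3 = 0.035737 m
Layer 2: 2.284×10⁻⁴ × 1.4 × 620 = 0.1982512 m
Layer 3: 370 × 1.5028×10⁻⁴ × 0.56 = 0.031138016 m
0.39 × 900 × 0.796×10⁻⁴ = 0.0279396 m
Δh = 0.035737 + 0.1982512 + 0.031138016 + 0.0279396 = 0.293065816 m

Δh ≈ 29.3 cm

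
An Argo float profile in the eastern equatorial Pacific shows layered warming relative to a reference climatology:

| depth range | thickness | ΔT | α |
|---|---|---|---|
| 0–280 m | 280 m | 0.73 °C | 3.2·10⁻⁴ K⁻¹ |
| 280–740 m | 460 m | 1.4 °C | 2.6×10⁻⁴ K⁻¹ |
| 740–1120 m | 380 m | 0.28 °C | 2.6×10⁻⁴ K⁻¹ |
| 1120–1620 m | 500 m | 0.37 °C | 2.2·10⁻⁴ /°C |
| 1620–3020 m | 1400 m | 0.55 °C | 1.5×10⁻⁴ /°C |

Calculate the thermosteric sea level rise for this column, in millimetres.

0–280 m: 280 × 0.73 × 3.2×10⁻⁴ = 0.065408 m
280–740 m: 1.4 × 460 × 2.6×10⁻⁴ = 0.16744 m
380 × 2.6×10⁻⁴ × 0.28 = 0.027664 m
1120–1620 m: 500 × 2.2×10⁻⁴ × 0.37 = 0.04070 m
1620–3020 m: 0.55 × 1400 × 1.5×10⁻⁴ = 0.11550 m
Δh = 0.065408 + 0.16744 + 0.027664 + 0.04070 + 0.11550 = 0.416712 m

about 417 mm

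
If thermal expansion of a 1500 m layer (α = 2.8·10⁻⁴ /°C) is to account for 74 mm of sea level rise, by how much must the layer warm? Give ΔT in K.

ΔT ≈ 0.176 K

ΔT = Δh/(αH) = 0.074 / (2.8×10⁻⁴ × 1500) ≈ 0.1762 K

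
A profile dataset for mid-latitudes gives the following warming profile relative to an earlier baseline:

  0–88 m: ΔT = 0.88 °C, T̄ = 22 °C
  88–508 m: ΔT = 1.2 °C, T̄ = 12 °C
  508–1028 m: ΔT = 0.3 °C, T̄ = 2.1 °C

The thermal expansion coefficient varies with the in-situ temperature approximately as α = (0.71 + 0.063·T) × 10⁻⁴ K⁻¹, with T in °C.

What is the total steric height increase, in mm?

Layer 1: α = (0.71 + 0.063×22)×10⁻⁴ = 2.096×10⁻⁴ K⁻¹
Layer 2: α = (0.71 + 0.063×12)×10⁻⁴ = 1.466×10⁻⁴ K⁻¹
Layer 3: α = (0.71 + 0.063×2.1)×10⁻⁴ = 0.8423×10⁻⁴ K⁻¹
0–88 m: 2.096×10⁻⁴ × 0.88 × 88 = 0.016231424 m
1.466×10⁻⁴ × 1.2 × 420 = 0.0738864 m
0.8423×10⁻⁴ × 0.3 × 520 = 0.01313988 m
Δh = 0.016231424 + 0.0738864 + 0.01313988 = 0.103257704 m ≈ 103 mm

103 mm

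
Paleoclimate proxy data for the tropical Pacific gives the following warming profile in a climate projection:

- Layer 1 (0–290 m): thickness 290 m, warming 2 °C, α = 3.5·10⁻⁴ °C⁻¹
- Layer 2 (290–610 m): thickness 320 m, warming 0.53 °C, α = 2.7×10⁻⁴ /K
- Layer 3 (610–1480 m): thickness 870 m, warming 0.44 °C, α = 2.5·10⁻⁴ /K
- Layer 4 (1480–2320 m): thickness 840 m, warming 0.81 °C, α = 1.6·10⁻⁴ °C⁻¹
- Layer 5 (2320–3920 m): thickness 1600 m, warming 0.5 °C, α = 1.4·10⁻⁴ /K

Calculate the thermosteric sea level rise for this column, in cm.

0–290 m: 2 × 290 × 3.5×10⁻⁴ = 0.20300 m
Layer 2: 320 × 2.7×10⁻⁴ × 0.53 = 0.045792 m
Layer 3: 870 × 2.5×10⁻⁴ × 0.44 = 0.09570 m
Layer 4: 840 × 0.81 × 1.6×10⁻⁴ = 0.108864 m
Layer 5: 1600 × 1.4×10⁻⁴ × 0.5 = 0.11200 m
Δh = 0.20300 + 0.045792 + 0.09570 + 0.108864 + 0.11200 = 0.565356 m ≈ 56.5 cm

about 56.5 cm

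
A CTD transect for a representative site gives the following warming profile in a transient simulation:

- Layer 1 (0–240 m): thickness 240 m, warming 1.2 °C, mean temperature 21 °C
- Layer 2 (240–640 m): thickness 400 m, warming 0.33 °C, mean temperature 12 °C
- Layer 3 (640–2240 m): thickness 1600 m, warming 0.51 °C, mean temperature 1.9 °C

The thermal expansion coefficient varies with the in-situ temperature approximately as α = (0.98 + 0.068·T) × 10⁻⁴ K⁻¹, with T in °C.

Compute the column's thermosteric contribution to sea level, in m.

Layer 1: α = (0.98 + 0.068×21)×10⁻⁴ = 2.408×10⁻⁴ K⁻¹
Layer 2: α = (0.98 + 0.068×12)×10⁻⁴ = 1.796×10⁻⁴ K⁻¹
Layer 3: α = (0.98 + 0.068×1.9)×10⁻⁴ = 1.1092×10⁻⁴ K⁻¹
0–240 m: 1.2 × 2.408×10⁻⁴ × 240 = 0.0693504 m
240–640 m: 1.796×10⁻⁴ × 0.33 × 400 = 0.0237072 m
1.1092×10⁻⁴ × 0.51 × 1600 = 0.09051072 m
Δh = 0.0693504 + 0.0237072 + 0.09051072 = 0.18356832 m

Δh ≈ 0.18 m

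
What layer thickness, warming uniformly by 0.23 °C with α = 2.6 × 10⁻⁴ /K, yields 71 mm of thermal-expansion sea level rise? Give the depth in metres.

H = Δh/(αΔT) = 0.071 / (2.6×10⁻⁴ × 0.23) ≈ 1187 m

1190 m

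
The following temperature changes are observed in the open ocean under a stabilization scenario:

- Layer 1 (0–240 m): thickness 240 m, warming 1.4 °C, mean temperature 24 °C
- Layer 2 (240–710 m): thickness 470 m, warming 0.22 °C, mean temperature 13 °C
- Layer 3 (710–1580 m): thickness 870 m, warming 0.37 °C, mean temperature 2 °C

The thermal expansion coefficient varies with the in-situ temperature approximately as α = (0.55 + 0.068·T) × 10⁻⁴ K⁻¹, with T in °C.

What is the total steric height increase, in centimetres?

about 11.0 cm

Layer 1: α = (0.55 + 0.068×24)×10⁻⁴ = 2.182×10⁻⁴ K⁻¹
Layer 2: α = (0.55 + 0.068×13)×10⁻⁴ = 1.434×10⁻⁴ K⁻¹
Layer 3: α = (0.55 + 0.068×2)×10⁻⁴ = 0.686×10⁻⁴ K⁻¹
0–240 m: 1.4 × 240 × 2.182×10⁻⁴ = 0.0733152 m
Layer 2: 0.22 × 1.434×10⁻⁴ × 470 = 0.01482756 m
Layer 3: 0.686×10⁻⁴ × 870 × 0.37 = 0.02208234 m
Δh = 0.0733152 + 0.01482756 + 0.02208234 = 0.1102251 m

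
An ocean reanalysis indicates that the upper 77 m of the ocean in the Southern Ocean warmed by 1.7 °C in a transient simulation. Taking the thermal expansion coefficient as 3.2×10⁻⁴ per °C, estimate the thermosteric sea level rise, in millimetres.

Δh ≈ 41.9 mm

Δh = αΔT·H = 3.2×10⁻⁴ × 1.7 × 77 = 0.041888 m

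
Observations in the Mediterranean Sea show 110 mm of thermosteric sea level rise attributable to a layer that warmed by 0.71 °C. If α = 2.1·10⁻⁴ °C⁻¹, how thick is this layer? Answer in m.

H ≈ 738 m

H = Δh/(αΔT) = 0.11 / (2.1×10⁻⁴ × 0.71) ≈ 737.8 m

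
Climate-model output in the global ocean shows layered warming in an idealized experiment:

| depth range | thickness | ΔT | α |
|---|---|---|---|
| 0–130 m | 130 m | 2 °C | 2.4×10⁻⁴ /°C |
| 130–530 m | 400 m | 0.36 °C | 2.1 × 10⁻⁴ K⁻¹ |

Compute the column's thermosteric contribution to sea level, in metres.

0–130 m: 130 × 2 × 2.4×10⁻⁴ = 0.06240 m
Layer 2: 400 × 0.36 × 2.1×10⁻⁴ = 0.03024 m
Δh = 0.06240 + 0.03024 = 0.09264 m ≈ 0.0926 m

0.0926 m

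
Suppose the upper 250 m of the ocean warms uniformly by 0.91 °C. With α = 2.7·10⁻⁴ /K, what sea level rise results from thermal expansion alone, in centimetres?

Δh = αΔT·H = 2.7×10⁻⁴ × 0.91 × 250 = 0.061425 m

6.14 cm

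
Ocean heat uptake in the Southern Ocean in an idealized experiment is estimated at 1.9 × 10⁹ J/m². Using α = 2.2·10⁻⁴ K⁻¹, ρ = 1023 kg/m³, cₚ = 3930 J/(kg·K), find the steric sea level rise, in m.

0.104 m of thermosteric rise

Δh = αQ/(ρcₚ) = 2.2×10⁻⁴ × 1.9×10⁹ / (1023 × 3930) ≈ 0.10397 m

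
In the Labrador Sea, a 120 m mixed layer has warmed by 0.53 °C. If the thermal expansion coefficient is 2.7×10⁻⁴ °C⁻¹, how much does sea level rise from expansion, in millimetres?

about 17 mm

Δh = αΔT·H = 2.7×10⁻⁴ × 0.53 × 120 = 0.017172 m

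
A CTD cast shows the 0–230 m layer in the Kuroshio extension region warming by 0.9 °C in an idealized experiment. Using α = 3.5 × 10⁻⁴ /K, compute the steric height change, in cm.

about 7.2 cm

Δh = αΔT·H = 3.5×10⁻⁴ × 0.9 × 230 = 0.07245 m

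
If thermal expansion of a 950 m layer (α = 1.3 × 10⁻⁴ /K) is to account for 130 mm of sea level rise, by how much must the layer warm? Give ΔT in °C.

ΔT = Δh/(αH) = 0.13 / (1.3×10⁻⁴ × 950) ≈ 1.053 °C

about 1.05 °C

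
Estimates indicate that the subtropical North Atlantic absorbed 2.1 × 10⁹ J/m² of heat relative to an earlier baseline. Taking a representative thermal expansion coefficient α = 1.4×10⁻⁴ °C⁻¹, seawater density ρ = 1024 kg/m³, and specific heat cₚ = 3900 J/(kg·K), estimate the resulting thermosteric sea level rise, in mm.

Δh = 74 mm

Δh = αQ/(ρcₚ) = 1.4×10⁻⁴ × 2.1×10⁹ / (1024 × 3900) ≈ 0.073618 m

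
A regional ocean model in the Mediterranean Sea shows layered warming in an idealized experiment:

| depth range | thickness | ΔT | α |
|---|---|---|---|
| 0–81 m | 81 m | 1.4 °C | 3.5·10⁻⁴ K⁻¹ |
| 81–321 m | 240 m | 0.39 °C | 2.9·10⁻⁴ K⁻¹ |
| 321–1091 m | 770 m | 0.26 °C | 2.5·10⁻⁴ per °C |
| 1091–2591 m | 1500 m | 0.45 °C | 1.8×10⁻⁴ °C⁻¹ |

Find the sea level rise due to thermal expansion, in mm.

about 238 mm

0–81 m: 1.4 × 3.5×10⁻⁴ × 81 = 0.03969 m
Layer 2: 0.39 × 240 × 2.9×10⁻⁴ = 0.027144 m
2.5×10⁻⁴ × 0.26 × 770 = 0.05005 m
Layer 4: 1.8×10⁻⁴ × 1500 × 0.45 = 0.12150 m
Δh = 0.03969 + 0.027144 + 0.05005 + 0.12150 = 0.238384 m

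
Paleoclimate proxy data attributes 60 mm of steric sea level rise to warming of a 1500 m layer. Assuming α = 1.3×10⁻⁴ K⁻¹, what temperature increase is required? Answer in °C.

ΔT = Δh/(αH) = 0.06 / (1.3×10⁻⁴ × 1500) ≈ 0.3077 °C

ΔT ≈ 0.308 °C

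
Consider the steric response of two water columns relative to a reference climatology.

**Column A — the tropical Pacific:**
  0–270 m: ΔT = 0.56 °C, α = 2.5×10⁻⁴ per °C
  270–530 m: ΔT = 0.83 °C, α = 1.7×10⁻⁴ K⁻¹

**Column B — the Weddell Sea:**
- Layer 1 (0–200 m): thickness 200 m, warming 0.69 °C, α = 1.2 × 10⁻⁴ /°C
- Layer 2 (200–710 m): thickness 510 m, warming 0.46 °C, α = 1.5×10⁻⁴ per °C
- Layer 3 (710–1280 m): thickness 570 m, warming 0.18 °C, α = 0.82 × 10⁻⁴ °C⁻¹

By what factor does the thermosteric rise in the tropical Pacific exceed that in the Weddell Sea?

A Layer 1: 2.5×10⁻⁴ × 0.56 × 270 = 0.03780 m
A Layer 2: 1.7×10⁻⁴ × 0.83 × 260 = 0.036686 m
A total: 0.074486 m
B 1.2×10⁻⁴ × 0.69 × 200 = 0.01656 m
B 1.5×10⁻⁴ × 0.46 × 510 = 0.03519 m
B 710–1280 m: 570 × 0.82×10⁻⁴ × 0.18 = 0.0084132 m
B total: 0.0601632 m
Ratio: 0.074486 / 0.0601632 ≈ 1.238

≈ 1.2×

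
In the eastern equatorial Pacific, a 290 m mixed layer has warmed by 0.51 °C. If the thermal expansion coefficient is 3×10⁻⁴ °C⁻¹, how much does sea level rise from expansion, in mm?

Δh = αΔT·H = 3×10⁻⁴ × 0.51 × 290 = 0.04437 m

about 44.4 mm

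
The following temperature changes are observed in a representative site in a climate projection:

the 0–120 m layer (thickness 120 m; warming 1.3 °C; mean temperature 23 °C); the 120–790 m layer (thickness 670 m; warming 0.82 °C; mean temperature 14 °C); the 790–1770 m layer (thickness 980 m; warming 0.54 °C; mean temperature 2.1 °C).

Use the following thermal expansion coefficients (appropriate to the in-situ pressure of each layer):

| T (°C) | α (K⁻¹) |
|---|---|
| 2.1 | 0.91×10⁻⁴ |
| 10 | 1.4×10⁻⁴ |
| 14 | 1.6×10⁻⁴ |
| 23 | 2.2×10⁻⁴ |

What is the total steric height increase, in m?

Layer 1 at 23 °C → α = 2.2×10⁻⁴ K⁻¹
Layer 2 at 14 °C → α = 1.6×10⁻⁴ K⁻¹
Layer 3 at 2.1 °C → α = 0.91×10⁻⁴ K⁻¹
2.2×10⁻⁴ × 120 × 1.3 = 0.03432 m
120–790 m: 0.82 × 670 × 1.6×10⁻⁴ = 0.087904 m
Layer 3: 0.54 × 0.91×10⁻⁴ × 980 = 0.0481572 m
Δh = 0.03432 + 0.087904 + 0.0481572 = 0.1703812 m ≈ 0.17 m

0.17 m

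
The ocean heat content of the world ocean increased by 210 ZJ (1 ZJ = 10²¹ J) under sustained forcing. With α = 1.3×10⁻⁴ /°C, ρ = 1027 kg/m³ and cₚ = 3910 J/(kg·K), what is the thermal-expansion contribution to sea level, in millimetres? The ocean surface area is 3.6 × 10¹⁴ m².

about 18.9 mm

Per unit area: Q = 210×10²¹ / (3.6×10¹⁴) ≈ 5.833×10⁸ J/m²
Δh = αQ/(ρcₚ) = 1.3×10⁻⁴ × 5.833×10⁸ / (1027 × 3910) ≈ 0.018884 m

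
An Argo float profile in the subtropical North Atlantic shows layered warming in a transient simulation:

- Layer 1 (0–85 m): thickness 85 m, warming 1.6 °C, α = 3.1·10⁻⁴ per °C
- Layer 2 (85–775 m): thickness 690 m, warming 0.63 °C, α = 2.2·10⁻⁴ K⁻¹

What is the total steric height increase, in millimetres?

0–85 m: 3.1×10⁻⁴ × 85 × 1.6 = 0.04216 m
85–775 m: 0.63 × 2.2×10⁻⁴ × 690 = 0.095634 m
Δh = 0.04216 + 0.095634 = 0.137794 m

about 138 mm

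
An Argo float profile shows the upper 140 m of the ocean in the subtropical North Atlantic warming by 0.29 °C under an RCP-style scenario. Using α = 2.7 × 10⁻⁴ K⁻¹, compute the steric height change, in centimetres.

1.10 cm

Δh = αΔT·H = 2.7×10⁻⁴ × 0.29 × 140 = 0.010962 m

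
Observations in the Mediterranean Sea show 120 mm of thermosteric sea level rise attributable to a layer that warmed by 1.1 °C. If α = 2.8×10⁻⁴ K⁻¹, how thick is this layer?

H = Δh/(αΔT) = 0.12 / (2.8×10⁻⁴ × 1.1) ≈ 389.6 m

about 390 m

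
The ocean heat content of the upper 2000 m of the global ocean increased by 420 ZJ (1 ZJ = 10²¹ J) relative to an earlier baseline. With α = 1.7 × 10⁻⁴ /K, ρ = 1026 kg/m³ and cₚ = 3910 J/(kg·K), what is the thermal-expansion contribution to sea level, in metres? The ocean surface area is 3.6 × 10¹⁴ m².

Per unit area: Q = 420×10²¹ / (3.6×10¹⁴) ≈ 1.167×10⁹ J/m²
Δh = αQ/(ρcₚ) = 1.7×10⁻⁴ × 1.167×10⁹ / (1026 × 3910) ≈ 0.049453 m

0.049 m of thermosteric rise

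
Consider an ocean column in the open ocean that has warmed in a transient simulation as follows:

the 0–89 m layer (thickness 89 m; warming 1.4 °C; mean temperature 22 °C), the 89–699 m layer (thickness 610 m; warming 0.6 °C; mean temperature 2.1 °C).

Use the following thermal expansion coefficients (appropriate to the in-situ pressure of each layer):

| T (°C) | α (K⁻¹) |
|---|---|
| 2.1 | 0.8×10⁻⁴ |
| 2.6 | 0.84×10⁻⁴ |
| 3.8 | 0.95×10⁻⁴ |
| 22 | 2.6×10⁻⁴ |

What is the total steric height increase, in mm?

Layer 1 at 22 °C → α = 2.6×10⁻⁴ K⁻¹
Layer 2 at 2.1 °C → α = 0.8×10⁻⁴ K⁻¹
Layer 1: 2.6×10⁻⁴ × 89 × 1.4 = 0.032396 m
89–699 m: 610 × 0.6 × 0.8×10⁻⁴ = 0.02928 m
Δh = 0.032396 + 0.02928 = 0.061676 m

62 mm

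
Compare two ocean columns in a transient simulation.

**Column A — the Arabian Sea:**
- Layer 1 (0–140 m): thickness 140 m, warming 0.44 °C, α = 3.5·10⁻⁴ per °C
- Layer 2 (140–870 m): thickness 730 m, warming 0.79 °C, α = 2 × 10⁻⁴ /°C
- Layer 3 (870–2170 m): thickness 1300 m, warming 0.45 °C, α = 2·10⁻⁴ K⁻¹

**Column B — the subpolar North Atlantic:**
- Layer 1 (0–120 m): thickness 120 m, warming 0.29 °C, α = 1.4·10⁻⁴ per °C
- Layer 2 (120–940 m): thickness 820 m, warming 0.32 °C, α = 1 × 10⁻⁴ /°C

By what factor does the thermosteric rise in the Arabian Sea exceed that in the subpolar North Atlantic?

a factor of 8.16

A Layer 1: 140 × 0.44 × 3.5×10⁻⁴ = 0.02156 m
A 140–870 m: 0.79 × 730 × 2×10⁻⁴ = 0.11534 m
A 2×10⁻⁴ × 1300 × 0.45 = 0.11700 m
A total: 0.25390 m
B 0.29 × 120 × 1.4×10⁻⁴ = 0.004872 m
B 1×10⁻⁴ × 820 × 0.32 = 0.02624 m
B total: 0.031112 m
Ratio: 0.25390 / 0.031112 ≈ 8.161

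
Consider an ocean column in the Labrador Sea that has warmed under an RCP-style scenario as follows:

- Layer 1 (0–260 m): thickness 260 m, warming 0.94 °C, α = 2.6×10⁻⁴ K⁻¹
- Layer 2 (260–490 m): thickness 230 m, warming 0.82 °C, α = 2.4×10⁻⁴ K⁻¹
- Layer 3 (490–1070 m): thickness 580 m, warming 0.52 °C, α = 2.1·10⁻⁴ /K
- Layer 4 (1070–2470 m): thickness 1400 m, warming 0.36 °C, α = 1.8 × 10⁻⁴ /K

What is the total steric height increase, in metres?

0.94 × 260 × 2.6×10⁻⁴ = 0.063544 m
0.82 × 230 × 2.4×10⁻⁴ = 0.045264 m
Layer 3: 2.1×10⁻⁴ × 0.52 × 580 = 0.063336 m
Layer 4: 1.8×10⁻⁴ × 1400 × 0.36 = 0.09072 m
Δh = 0.063544 + 0.045264 + 0.063336 + 0.09072 = 0.262864 m

Δh = 0.263 m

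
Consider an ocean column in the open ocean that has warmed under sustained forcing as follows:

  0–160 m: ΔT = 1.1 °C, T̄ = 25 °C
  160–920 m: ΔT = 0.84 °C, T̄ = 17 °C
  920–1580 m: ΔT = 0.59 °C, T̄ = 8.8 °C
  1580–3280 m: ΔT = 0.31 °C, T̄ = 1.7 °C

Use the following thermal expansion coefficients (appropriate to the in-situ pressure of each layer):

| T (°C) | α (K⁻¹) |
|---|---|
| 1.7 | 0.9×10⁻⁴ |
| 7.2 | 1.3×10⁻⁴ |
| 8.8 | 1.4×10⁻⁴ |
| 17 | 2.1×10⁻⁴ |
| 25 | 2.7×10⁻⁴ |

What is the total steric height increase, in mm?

about 280 mm

Layer 1 at 25 °C → α = 2.7×10⁻⁴ K⁻¹
Layer 2 at 17 °C → α = 2.1×10⁻⁴ K⁻¹
Layer 3 at 8.8 °C → α = 1.4×10⁻⁴ K⁻¹
Layer 4 at 1.7 °C → α = 0.9×10⁻⁴ K⁻¹
1.1 × 160 × 2.7×10⁻⁴ = 0.04752 m
160–920 m: 760 × 0.84 × 2.1×10⁻⁴ = 0.134064 m
920–1580 m: 660 × 1.4×10⁻⁴ × 0.59 = 0.054516 m
0.9×10⁻⁴ × 0.31 × 1700 = 0.04743 m
Δh = 0.04752 + 0.134064 + 0.054516 + 0.04743 = 0.28353 m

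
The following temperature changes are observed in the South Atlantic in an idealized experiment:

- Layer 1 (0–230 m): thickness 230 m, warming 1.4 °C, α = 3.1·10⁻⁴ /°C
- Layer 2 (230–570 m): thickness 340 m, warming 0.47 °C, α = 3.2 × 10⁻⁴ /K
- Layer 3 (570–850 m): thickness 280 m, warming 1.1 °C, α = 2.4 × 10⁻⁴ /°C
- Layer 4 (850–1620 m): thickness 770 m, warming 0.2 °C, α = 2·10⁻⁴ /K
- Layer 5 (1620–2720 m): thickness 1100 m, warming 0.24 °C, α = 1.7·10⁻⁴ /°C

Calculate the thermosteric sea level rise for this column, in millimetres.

300 mm

0–230 m: 1.4 × 230 × 3.1×10⁻⁴ = 0.09982 m
230–570 m: 3.2×10⁻⁴ × 340 × 0.47 = 0.051136 m
Layer 3: 280 × 2.4×10⁻⁴ × 1.1 = 0.07392 m
850–1620 m: 770 × 0.2 × 2×10⁻⁴ = 0.03080 m
0.24 × 1100 × 1.7×10⁻⁴ = 0.04488 m
Δh = 0.09982 + 0.051136 + 0.07392 + 0.03080 + 0.04488 = 0.300556 m ≈ 300 mm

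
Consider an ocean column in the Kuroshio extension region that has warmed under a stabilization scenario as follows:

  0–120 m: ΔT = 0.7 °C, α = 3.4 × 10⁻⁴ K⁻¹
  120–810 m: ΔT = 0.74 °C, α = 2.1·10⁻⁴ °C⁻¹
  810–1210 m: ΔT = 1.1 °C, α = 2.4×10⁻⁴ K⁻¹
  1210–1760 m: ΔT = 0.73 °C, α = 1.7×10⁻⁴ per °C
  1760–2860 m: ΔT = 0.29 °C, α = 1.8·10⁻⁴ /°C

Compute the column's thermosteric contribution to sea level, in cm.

Layer 1: 0.7 × 120 × 3.4×10⁻⁴ = 0.02856 m
2.1×10⁻⁴ × 0.74 × 690 = 0.107226 m
810–1210 m: 1.1 × 400 × 2.4×10⁻⁴ = 0.10560 m
1210–1760 m: 550 × 1.7×10⁻⁴ × 0.73 = 0.068255 m
1760–2860 m: 0.29 × 1.8×10⁻⁴ × 1100 = 0.05742 m
Δh = 0.02856 + 0.107226 + 0.10560 + 0.068255 + 0.05742 = 0.367061 m

36.7 cm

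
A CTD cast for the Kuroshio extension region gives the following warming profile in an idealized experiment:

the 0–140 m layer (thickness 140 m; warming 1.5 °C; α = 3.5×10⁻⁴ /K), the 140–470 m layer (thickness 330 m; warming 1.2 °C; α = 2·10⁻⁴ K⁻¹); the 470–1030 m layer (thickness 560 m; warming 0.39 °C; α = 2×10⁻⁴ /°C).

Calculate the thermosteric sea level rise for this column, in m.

Layer 1: 3.5×10⁻⁴ × 140 × 1.5 = 0.07350 m
140–470 m: 1.2 × 2×10⁻⁴ × 330 = 0.07920 m
470–1030 m: 0.39 × 2×10⁻⁴ × 560 = 0.04368 m
Δh = 0.07350 + 0.07920 + 0.04368 = 0.19638 m ≈ 0.196 m

Δh = 0.196 m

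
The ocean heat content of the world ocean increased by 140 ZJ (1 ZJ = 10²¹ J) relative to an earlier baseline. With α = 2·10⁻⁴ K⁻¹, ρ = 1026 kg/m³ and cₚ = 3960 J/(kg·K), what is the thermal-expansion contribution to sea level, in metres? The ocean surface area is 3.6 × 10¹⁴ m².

Per unit area: Q = 140×10²¹ / (3.6×10¹⁴) ≈ 3.889×10⁸ J/m²
Δh = αQ/(ρcₚ) = 2×10⁻⁴ × 3.889×10⁸ / (1026 × 3960) ≈ 0.019144 m

Δh ≈ 0.0191 m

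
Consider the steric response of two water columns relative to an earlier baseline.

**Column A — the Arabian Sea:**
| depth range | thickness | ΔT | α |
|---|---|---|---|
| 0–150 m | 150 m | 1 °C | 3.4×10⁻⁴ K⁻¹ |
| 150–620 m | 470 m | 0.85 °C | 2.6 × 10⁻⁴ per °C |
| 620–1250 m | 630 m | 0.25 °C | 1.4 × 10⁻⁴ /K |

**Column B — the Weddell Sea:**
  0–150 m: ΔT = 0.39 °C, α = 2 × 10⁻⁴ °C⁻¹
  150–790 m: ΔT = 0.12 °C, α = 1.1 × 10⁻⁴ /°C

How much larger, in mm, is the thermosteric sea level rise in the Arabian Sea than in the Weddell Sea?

160 mm

A Layer 1: 3.4×10⁻⁴ × 1 × 150 = 0.05100 m
A Layer 2: 0.85 × 470 × 2.6×10⁻⁴ = 0.10387 m
A Layer 3: 0.25 × 1.4×10⁻⁴ × 630 = 0.02205 m
A total: 0.17692 m
B Layer 1: 2×10⁻⁴ × 150 × 0.39 = 0.01170 m
B Layer 2: 1.1×10⁻⁴ × 640 × 0.12 = 0.008448 m
B total: 0.020148 m
Difference: 0.17692 − 0.020148 = 0.156772 m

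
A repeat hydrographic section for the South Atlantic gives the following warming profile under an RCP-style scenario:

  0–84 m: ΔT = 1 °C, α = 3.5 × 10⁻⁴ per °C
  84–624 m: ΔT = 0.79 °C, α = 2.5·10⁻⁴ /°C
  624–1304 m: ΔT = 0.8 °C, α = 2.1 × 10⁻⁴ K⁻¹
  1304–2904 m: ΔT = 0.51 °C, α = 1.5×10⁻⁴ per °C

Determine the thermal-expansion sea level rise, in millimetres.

373 mm

84 × 3.5×10⁻⁴ × 1 = 0.02940 m
84–624 m: 0.79 × 2.5×10⁻⁴ × 540 = 0.10665 m
Layer 3: 2.1×10⁻⁴ × 0.8 × 680 = 0.11424 m
1304–2904 m: 0.51 × 1.5×10⁻⁴ × 1600 = 0.12240 m
Δh = 0.02940 + 0.10665 + 0.11424 + 0.12240 = 0.37269 m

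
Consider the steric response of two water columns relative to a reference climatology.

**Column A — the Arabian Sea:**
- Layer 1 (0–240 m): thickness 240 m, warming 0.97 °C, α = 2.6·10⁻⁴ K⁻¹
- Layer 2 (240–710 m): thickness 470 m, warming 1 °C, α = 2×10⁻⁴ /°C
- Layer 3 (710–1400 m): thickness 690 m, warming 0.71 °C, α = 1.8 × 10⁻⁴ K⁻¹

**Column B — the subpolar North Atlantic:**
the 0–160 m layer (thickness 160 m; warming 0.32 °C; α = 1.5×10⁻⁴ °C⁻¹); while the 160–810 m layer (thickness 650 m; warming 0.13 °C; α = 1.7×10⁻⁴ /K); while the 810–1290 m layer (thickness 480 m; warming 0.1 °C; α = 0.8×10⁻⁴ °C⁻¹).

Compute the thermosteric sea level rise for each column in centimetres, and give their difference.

A: 24.3 cm; B: 2.59 cm; difference 21.7 cm

A 240 × 0.97 × 2.6×10⁻⁴ = 0.060528 m
A 240–710 m: 2×10⁻⁴ × 470 × 1 = 0.09400 m
A 710–1400 m: 690 × 1.8×10⁻⁴ × 0.71 = 0.088182 m
A total: 0.24271 m
B 1.5×10⁻⁴ × 0.32 × 160 = 0.00768 m
B Layer 2: 650 × 1.7×10⁻⁴ × 0.13 = 0.014365 m
B Layer 3: 480 × 0.8×10⁻⁴ × 0.1 = 0.00384 m
B total: 0.025885 m
Difference: 0.24271 − 0.025885 = 0.216825 m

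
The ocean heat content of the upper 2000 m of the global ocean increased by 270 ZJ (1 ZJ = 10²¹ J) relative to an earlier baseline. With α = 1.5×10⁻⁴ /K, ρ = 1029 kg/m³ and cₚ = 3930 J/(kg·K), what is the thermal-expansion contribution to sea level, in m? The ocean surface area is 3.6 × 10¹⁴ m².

Per unit area: Q = 270×10²¹ / (3.6×10¹⁴) = 7.5×10⁸ J/m²
Δh = αQ/(ρcₚ) = 1.5×10⁻⁴ × 7.5×10⁸ / (1029 × 3930) ≈ 0.027819 m

about 0.0278 m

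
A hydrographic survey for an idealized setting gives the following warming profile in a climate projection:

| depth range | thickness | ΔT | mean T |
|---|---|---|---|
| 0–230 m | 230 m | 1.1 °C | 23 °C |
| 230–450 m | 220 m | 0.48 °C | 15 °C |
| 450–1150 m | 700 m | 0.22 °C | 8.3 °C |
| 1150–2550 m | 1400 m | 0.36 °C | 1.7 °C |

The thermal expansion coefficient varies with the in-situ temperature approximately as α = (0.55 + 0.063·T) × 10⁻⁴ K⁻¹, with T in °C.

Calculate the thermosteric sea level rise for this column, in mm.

Layer 1: α = (0.55 + 0.063×23)×10⁻⁴ = 1.999×10⁻⁴ K⁻¹
Layer 2: α = (0.55 + 0.063×15)×10⁻⁴ = 1.495×10⁻⁴ K⁻¹
Layer 3: α = (0.55 + 0.063×8.3)×10⁻⁴ = 1.0729×10⁻⁴ K⁻¹
Layer 4: α = (0.55 + 0.063×1.7)×10⁻⁴ = 0.6571×10⁻⁴ K⁻¹
0–230 m: 1.1 × 230 × 1.999×10⁻⁴ = 0.0505747 m
Layer 2: 0.48 × 220 × 1.495×10⁻⁴ = 0.0157872 m
1.0729×10⁻⁴ × 0.22 × 700 = 0.01652266 m
Layer 4: 1400 × 0.36 × 0.6571×10⁻⁴ = 0.03311784 m
Δh = 0.0505747 + 0.0157872 + 0.01652266 + 0.03311784 = 0.1160024 m

about 120 mm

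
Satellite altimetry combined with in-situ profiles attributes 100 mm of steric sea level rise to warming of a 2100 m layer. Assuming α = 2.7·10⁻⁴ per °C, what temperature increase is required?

ΔT = Δh/(αH) = 0.1 / (2.7×10⁻⁴ × 2100) ≈ 0.1764 °C

about 0.18 °C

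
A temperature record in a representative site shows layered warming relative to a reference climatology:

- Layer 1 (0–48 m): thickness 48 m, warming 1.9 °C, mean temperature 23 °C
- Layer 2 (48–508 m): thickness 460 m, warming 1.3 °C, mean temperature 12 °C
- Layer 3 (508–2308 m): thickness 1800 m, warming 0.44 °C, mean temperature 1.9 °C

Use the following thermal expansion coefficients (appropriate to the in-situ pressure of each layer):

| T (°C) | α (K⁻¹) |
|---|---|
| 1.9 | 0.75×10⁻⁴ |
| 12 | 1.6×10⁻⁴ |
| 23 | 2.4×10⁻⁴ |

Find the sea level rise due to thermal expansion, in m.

Layer 1 at 23 °C → α = 2.4×10⁻⁴ K⁻¹
Layer 2 at 12 °C → α = 1.6×10⁻⁴ K⁻¹
Layer 3 at 1.9 °C → α = 0.75×10⁻⁴ K⁻¹
1.9 × 2.4×10⁻⁴ × 48 = 0.021888 m
Layer 2: 1.6×10⁻⁴ × 1.3 × 460 = 0.09568 m
0.75×10⁻⁴ × 1800 × 0.44 = 0.05940 m
Δh = 0.021888 + 0.09568 + 0.05940 = 0.176968 m ≈ 0.177 m

0.177 m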